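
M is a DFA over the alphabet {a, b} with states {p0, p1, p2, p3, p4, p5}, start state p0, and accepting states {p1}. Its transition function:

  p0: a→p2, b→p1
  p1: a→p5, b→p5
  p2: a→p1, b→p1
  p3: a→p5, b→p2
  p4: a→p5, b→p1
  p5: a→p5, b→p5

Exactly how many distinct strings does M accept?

The useful subgraph on states {p0, p1, p2} is acyclic, so L(M) is finite; the longest accepting path visits 3 useful states, giving maximum string length 2.
Counting accepting paths from p0 by length: 1 of length 1, 2 of length 2. Total 3.

3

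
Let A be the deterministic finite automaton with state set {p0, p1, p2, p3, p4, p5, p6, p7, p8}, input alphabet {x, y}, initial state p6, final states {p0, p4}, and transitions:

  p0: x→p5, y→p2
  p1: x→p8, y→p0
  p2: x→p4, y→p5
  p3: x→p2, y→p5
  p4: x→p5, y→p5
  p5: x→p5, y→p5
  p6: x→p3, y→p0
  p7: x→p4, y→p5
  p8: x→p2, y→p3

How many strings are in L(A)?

3

The useful subgraph on states {p0, p2, p3, p4, p6} is acyclic, so L(A) is finite; the longest accepting path visits 4 useful states, giving maximum string length 3.
Counting accepting paths from p6 by length: 1 of length 1, 2 of length 3. Total 3.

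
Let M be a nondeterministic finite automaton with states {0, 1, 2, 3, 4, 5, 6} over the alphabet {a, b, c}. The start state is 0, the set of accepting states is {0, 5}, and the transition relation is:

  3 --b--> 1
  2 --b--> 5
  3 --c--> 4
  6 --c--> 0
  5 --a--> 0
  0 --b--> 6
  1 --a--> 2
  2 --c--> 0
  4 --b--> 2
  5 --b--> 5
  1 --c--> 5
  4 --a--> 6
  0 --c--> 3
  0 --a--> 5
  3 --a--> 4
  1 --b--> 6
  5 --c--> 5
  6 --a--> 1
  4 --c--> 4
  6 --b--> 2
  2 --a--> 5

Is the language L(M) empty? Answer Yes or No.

No

The empty string ε is accepted: the run 0 ends in the accepting state 0.
Since at least one string is accepted, L(M) is not empty.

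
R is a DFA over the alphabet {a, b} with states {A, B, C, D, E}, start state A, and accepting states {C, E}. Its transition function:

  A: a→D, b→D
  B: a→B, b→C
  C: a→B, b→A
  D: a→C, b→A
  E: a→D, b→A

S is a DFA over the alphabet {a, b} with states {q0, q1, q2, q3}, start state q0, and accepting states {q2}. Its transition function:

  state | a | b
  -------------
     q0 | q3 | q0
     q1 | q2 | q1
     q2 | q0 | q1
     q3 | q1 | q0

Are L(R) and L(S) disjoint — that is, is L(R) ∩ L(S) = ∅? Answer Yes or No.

The string aabba is accepted by both R and S.
Hence L(R) ∩ L(S) ≠ ∅.

No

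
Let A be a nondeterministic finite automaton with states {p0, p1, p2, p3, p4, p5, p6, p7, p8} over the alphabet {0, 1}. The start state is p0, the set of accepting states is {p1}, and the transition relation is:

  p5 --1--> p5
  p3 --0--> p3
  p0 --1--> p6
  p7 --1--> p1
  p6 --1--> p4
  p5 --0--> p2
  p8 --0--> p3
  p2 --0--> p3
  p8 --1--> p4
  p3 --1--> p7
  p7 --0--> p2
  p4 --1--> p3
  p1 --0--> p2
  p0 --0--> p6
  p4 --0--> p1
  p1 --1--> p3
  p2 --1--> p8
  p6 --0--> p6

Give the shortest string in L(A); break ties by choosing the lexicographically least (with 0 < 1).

010

A breadth-first search from p0 reaches an accepting state first via the path p0 → p6 → p4 → p1 on input 010.
No string of length < 3 is accepted (BFS exhausts all shorter strings without reaching an accepting state), and 010 is the lexicographically least accepting string of length 3.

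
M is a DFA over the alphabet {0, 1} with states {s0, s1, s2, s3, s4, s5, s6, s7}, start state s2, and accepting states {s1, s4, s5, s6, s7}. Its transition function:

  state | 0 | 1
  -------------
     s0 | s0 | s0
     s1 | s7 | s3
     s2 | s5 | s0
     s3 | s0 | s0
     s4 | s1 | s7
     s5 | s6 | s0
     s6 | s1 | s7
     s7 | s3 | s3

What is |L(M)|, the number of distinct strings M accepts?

5

The useful subgraph on states {s1, s2, s5, s6, s7} is acyclic, so L(M) is finite; the longest accepting path visits 5 useful states, giving maximum string length 4.
Counting accepting paths from s2 by length: 1 of length 1, 1 of length 2, 2 of length 3, 1 of length 4. Total 5.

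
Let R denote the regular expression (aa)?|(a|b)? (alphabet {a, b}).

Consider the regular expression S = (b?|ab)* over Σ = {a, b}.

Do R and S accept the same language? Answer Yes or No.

The string a is accepted by R but rejected by S.
So L(R) ≠ L(S).

No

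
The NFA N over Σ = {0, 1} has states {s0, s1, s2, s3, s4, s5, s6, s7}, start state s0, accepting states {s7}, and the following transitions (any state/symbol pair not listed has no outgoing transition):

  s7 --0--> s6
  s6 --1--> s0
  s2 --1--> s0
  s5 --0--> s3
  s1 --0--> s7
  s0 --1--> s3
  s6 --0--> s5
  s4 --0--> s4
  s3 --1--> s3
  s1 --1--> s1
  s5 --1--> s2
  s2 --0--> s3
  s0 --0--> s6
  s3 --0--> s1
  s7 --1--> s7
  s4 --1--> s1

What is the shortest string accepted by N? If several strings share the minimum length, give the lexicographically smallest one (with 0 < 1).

100

A breadth-first search from s0 reaches an accepting state first via the path s0 → s3 → s1 → s7 on input 100.
No string of length < 3 is accepted (BFS exhausts all shorter strings without reaching an accepting state), and 100 is the lexicographically least accepting string of length 3.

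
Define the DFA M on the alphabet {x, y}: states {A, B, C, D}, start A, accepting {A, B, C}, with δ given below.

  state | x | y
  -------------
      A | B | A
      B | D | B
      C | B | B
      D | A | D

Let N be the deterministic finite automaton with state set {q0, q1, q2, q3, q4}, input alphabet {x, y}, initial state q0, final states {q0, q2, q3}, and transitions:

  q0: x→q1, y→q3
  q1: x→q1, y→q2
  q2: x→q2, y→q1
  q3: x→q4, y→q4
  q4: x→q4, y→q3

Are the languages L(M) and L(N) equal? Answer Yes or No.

No

The string x is accepted by M but rejected by N.
So L(M) ≠ L(N).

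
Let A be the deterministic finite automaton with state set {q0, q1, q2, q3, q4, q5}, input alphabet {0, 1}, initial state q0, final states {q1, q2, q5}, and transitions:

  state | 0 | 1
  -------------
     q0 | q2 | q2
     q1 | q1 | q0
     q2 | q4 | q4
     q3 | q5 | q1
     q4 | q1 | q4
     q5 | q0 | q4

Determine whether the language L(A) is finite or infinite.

infinite

State q0 is reachable from the start and can reach an accepting state, and it lies on the cycle q0 → q2 → q4 → q1 → q0.
Traversing that cycle any number of times yields accepted strings of unbounded length, so the language is infinite.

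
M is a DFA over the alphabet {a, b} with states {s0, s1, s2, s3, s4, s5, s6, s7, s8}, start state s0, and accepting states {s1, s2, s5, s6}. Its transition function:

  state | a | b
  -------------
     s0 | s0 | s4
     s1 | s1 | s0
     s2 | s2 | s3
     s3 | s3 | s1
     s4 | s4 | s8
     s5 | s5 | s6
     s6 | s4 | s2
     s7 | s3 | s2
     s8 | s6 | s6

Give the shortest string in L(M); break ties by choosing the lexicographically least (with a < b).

bba

A breadth-first search from s0 reaches an accepting state first via the path s0 → s4 → s8 → s6 on input bba.
No string of length < 3 is accepted (BFS exhausts all shorter strings without reaching an accepting state), and bba is the lexicographically least accepting string of length 3.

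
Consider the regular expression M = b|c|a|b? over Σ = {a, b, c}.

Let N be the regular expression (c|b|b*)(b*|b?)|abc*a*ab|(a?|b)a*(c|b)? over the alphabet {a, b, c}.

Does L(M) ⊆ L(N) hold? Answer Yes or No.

Yes

Converting the expression M to a DFA (subset construction, then merging equivalent states) gives the minimal DFA with states {m0, m1, m2}, start state m0, accepting states {m0, m1} and transitions m0: a→m1, b→m1, c→m1; m1: a→m2, b→m2, c→m2; m2: a→m2, b→m2, c→m2.
Converting the expression N to a DFA (subset construction, then merging equivalent states) gives the minimal DFA with states {n0, n1, n2, n3, n4, n5, n6, n7, n8, n9}, start state n0, accepting states {n0, n1, n2, n3, n4, n5, n6} and transitions n0: a→n1, b→n2, c→n3; n1: a→n4, b→n5, c→n6; n2: a→n4, b→n3, c→n6; n3: a→n7, b→n3, c→n7; n4: a→n4, b→n6, c→n6; n5: a→n8, b→n7, c→n9; n6: a→n7, b→n7, c→n7; n7: a→n7, b→n7, c→n7; n8: a→n8, b→n6, c→n7; n9: a→n8, b→n7, c→n9.
Exploring the product automaton M × N from the start pair (m0, n0), following both machines on each input symbol, reaches 11 state pairs: (m0, n0), (m1, n1), (m1, n2), (m1, n3), (m2, n4), (m2, n5), (m2, n6), (m2, n3), (m2, n7), (m2, n8), (m2, n9).
M accepts in {m0, m1} and N accepts in {n0, n1, n2, n3, n4, n5, n6}. The reachable pairs whose M-component is accepting are (m0, n0), (m1, n1), (m1, n2), (m1, n3); in each of them the N-component is accepting too, so the product for L(M) \ L(N) (M-component accepting, N-component rejecting) has no reachable accepting pair and the difference is empty.
Hence every string in L(M) is also in L(N).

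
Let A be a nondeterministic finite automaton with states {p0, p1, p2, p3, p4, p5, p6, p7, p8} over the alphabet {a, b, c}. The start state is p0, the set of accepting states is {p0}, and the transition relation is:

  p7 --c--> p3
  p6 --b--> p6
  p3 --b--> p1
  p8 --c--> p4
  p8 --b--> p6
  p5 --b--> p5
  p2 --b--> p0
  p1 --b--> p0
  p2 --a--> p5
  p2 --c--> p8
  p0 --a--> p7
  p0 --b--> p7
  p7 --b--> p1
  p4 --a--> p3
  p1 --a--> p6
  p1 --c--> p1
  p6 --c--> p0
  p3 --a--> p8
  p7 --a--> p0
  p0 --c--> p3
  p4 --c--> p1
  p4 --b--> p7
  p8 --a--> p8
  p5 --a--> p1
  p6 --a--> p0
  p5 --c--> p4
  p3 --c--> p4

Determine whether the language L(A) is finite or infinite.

infinite

State p8 is reachable from the start and can reach an accepting state, and it lies on the cycle p8 → p8.
Traversing that cycle any number of times yields accepted strings of unbounded length, so the language is infinite.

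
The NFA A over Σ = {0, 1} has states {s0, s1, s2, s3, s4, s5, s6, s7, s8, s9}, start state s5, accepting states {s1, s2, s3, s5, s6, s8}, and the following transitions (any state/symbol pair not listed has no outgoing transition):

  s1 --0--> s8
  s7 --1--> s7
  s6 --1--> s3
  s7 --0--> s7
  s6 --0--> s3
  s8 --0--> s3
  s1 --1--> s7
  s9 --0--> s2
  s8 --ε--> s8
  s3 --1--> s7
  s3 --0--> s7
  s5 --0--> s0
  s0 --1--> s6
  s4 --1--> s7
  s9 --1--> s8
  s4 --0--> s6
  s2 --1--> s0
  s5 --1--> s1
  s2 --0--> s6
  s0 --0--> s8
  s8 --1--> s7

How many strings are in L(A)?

9

The useful subgraph on states {s0, s1, s3, s5, s6, s8} is acyclic, so L(A) is finite; the longest accepting path visits 4 useful states, giving maximum string length 3.
Counting accepting paths from s5 by length: 1 of length 0, 1 of length 1, 3 of length 2, 4 of length 3. Total 9.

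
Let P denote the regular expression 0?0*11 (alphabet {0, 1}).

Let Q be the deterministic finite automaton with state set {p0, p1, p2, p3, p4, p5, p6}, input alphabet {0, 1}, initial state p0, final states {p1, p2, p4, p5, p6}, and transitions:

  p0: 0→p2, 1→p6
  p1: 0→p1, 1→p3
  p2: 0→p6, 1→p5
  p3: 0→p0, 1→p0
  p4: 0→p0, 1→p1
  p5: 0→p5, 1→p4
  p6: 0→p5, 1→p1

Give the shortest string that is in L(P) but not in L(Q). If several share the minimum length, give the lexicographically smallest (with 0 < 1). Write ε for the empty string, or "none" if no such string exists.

The string 0011 is accepted by P but not by Q.
No shorter string lies in the difference, and 0011 is the lexicographically first length-4 string in L(P) \ L(Q).

0011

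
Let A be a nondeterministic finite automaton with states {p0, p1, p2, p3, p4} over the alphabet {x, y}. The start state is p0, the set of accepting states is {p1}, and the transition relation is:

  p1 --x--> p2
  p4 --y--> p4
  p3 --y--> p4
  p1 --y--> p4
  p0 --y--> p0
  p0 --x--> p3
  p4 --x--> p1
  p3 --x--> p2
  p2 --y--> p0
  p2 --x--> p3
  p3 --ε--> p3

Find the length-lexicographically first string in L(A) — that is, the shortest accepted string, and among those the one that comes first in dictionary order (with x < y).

A breadth-first search from p0 reaches an accepting state first via the path p0 → p3 → p4 → p1 on input xyx.
No string of length < 3 is accepted (BFS exhausts all shorter strings without reaching an accepting state), and xyx is the lexicographically least accepting string of length 3.

xyx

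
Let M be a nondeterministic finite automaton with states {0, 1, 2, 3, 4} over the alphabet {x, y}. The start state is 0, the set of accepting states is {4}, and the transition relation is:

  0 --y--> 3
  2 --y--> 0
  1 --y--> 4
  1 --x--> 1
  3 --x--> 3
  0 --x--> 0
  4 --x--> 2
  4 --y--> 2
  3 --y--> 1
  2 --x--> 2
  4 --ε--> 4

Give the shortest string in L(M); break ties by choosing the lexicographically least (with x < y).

A breadth-first search from 0 reaches an accepting state first via the path 0 → 3 → 1 → 4 on input yyy.
No string of length < 3 is accepted (BFS exhausts all shorter strings without reaching an accepting state), and yyy is the lexicographically least accepting string of length 3.

yyy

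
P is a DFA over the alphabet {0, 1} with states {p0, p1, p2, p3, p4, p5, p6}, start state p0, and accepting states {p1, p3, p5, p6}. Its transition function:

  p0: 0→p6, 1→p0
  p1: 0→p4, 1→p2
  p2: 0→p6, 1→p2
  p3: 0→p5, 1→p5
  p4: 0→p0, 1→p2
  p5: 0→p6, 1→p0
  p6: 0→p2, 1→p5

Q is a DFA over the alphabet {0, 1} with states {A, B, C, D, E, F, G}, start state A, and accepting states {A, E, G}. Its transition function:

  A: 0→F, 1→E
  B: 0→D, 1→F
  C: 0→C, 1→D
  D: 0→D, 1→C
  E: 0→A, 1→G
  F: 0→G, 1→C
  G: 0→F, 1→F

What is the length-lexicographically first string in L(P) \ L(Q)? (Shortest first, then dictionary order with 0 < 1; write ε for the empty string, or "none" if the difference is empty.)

0

The string 0 is accepted by P but not by Q.
No shorter string lies in the difference, and 0 is the lexicographically first length-1 string in L(P) \ L(Q).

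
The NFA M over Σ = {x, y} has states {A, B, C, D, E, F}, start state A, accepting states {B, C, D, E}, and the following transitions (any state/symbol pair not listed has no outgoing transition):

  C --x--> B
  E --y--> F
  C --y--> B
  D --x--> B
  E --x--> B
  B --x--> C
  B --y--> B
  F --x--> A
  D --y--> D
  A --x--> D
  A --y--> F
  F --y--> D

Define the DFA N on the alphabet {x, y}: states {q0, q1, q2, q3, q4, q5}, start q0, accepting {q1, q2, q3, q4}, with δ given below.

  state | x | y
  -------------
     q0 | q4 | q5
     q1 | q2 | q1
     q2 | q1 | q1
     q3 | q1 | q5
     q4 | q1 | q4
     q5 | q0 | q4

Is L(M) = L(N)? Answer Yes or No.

Exploring the product automaton M × N from the start pair (A, q0), following both machines on each input symbol, reaches 5 state pairs: (A, q0), (D, q4), (F, q5), (B, q1), (C, q2).
M accepts in {B, C, D, E} and N accepts in {q1, q2, q3, q4}. In every reachable pair the two components are either both accepting — (D, q4), (B, q1), (C, q2) — or both non-accepting, so no string is accepted by exactly one of the machines: L(M) \ L(N) and L(N) \ L(M) are both empty.
Hence every string is accepted by M iff it is accepted by N, and the two languages coincide.

Yes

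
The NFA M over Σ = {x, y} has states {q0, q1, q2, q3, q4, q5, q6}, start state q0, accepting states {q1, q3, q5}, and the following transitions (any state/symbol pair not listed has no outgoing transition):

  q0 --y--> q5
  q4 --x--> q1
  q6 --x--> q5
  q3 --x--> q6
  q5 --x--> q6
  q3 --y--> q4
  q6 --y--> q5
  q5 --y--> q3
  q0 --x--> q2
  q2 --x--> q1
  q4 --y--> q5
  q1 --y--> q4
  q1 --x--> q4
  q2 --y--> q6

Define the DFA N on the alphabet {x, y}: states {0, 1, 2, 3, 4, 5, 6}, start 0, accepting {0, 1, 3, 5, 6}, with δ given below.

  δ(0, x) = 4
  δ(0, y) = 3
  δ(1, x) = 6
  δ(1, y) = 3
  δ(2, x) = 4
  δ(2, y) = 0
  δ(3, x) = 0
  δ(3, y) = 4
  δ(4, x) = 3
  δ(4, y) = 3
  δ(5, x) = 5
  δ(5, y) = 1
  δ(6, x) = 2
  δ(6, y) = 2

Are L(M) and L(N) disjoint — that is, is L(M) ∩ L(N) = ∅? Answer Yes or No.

No

The string y is accepted by both M and N.
Hence L(M) ∩ L(N) ≠ ∅.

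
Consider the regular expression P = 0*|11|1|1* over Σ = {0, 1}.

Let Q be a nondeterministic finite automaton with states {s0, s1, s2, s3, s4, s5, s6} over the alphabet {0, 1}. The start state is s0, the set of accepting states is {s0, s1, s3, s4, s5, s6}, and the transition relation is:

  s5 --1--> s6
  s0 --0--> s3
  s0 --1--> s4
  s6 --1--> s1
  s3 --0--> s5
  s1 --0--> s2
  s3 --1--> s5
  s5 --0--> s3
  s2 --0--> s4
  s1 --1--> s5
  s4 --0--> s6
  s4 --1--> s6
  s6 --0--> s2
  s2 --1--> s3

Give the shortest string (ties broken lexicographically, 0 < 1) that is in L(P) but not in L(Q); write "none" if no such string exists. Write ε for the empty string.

none

Converting the expression P to a DFA (subset construction, then merging equivalent states) gives the minimal DFA with states {p0, p1, p2, p3}, start state p0, accepting states {p0, p1, p2} and transitions p0: 0→p1, 1→p2; p1: 0→p1, 1→p3; p2: 0→p3, 1→p2; p3: 0→p3, 1→p3.
Exploring the product automaton P × Q from the start pair (p0, s0), following both machines on each input symbol, reaches 13 state pairs: (p0, s0), (p1, s3), (p2, s4), (p1, s5), (p3, s5), (p3, s6), (p2, s6), (p3, s3), (p3, s2), (p3, s1), (p2, s1), (p3, s4), (p2, s5).
P accepts in {p0, p1, p2} and Q accepts in {s0, s1, s3, s4, s5, s6}. The reachable pairs whose P-component is accepting are (p0, s0), (p1, s3), (p2, s4), (p1, s5), (p2, s6), (p2, s1), (p2, s5); in each of them the Q-component is accepting too, so the product for L(P) \ L(Q) (P-component accepting, Q-component rejecting) has no reachable accepting pair and the difference is empty.
So every string accepted by P is also accepted by Q: L(P) \ L(Q) = ∅ and there is no such string.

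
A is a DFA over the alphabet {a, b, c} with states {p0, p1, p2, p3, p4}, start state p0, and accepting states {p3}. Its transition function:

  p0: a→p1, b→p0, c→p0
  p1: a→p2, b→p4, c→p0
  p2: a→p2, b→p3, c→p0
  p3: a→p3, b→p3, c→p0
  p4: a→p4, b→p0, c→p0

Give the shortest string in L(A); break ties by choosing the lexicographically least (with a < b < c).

A breadth-first search from p0 reaches an accepting state first via the path p0 → p1 → p2 → p3 on input aab.
No string of length < 3 is accepted (BFS exhausts all shorter strings without reaching an accepting state), and aab is the lexicographically least accepting string of length 3.

aab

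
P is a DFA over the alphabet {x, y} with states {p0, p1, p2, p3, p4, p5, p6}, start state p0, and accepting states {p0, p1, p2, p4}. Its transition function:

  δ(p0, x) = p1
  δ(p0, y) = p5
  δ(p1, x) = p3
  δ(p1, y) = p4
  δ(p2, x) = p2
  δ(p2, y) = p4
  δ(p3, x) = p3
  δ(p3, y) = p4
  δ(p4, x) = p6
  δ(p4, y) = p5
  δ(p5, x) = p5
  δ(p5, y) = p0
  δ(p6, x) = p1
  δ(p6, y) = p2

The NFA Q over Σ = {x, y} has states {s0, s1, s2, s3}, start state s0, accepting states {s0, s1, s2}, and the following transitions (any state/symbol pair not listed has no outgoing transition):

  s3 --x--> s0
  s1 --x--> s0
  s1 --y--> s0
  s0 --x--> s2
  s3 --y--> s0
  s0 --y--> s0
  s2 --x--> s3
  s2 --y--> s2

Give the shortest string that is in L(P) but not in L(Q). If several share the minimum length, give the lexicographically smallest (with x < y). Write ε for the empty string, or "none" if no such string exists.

The string yxyx is accepted by P but not by Q.
No shorter string lies in the difference, and yxyx is the lexicographically first length-4 string in L(P) \ L(Q).

yxyx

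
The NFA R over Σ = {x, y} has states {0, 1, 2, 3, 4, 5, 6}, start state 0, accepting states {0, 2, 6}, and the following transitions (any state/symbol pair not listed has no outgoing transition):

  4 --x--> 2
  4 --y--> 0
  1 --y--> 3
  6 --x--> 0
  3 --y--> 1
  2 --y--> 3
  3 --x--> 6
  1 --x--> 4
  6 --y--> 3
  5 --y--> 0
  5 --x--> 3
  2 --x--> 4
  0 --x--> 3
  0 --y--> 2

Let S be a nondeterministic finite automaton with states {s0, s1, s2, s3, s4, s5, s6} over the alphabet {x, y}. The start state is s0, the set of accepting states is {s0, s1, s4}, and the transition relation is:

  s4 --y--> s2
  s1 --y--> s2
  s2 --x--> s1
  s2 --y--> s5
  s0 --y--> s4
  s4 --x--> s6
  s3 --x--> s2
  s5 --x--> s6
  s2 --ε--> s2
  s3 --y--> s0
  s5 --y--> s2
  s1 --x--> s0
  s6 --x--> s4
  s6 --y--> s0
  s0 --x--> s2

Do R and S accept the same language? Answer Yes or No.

Exploring the product automaton R × S from the start pair (0, s0), following both machines on each input symbol, reaches 6 state pairs: (0, s0), (3, s2), (2, s4), (6, s1), (1, s5), (4, s6).
R accepts in {0, 2, 6} and S accepts in {s0, s1, s4}. In every reachable pair the two components are either both accepting — (0, s0), (2, s4), (6, s1) — or both non-accepting, so no string is accepted by exactly one of the machines: L(R) \ L(S) and L(S) \ L(R) are both empty.
Hence every string is accepted by R iff it is accepted by S, and the two languages coincide.

Yes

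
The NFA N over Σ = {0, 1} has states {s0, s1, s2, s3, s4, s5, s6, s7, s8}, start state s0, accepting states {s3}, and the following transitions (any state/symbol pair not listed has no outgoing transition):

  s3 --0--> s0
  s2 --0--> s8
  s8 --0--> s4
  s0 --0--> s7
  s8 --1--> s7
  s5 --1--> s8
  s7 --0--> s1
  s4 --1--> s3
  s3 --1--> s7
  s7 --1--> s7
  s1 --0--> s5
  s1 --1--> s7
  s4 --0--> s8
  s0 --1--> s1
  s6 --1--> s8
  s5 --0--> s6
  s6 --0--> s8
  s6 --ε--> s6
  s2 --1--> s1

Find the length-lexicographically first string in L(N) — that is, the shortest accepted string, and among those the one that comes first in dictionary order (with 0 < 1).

A breadth-first search from s0 reaches an accepting state first via the path s0 → s1 → s5 → s8 → s4 → s3 on input 10101.
No string of length < 5 is accepted (BFS exhausts all shorter strings without reaching an accepting state), and 10101 is the lexicographically least accepting string of length 5.

10101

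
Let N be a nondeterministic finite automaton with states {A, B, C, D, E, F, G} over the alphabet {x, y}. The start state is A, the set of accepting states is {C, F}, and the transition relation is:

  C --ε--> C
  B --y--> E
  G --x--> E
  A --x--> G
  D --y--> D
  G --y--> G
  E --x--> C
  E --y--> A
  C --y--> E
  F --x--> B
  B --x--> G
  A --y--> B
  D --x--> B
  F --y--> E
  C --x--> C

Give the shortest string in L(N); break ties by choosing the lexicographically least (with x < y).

A breadth-first search from A reaches an accepting state first via the path A → G → E → C on input xxx.
No string of length < 3 is accepted (BFS exhausts all shorter strings without reaching an accepting state), and xxx is the lexicographically least accepting string of length 3.

xxx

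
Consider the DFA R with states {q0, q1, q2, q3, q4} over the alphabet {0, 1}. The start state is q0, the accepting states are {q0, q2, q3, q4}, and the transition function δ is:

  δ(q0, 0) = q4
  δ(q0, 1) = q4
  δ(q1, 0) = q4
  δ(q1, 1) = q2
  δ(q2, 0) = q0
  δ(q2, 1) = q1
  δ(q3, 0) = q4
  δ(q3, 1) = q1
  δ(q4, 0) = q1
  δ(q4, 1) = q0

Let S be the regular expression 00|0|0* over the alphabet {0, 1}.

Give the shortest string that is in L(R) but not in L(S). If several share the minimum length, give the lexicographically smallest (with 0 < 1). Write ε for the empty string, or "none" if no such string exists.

1

The string 1 is accepted by R but not by S.
No shorter string lies in the difference, and 1 is the lexicographically first length-1 string in L(R) \ L(S).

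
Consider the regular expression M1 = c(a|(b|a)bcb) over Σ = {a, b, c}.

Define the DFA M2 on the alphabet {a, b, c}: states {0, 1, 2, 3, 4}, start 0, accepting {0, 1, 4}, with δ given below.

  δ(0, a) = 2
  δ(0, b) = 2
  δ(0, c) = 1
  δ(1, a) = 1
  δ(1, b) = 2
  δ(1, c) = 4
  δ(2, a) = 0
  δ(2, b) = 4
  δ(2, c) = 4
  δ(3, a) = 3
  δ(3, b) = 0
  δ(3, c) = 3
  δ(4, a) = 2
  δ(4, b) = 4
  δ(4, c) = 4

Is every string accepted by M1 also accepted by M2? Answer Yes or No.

Converting the expression M1 to a DFA (subset construction, then merging equivalent states) gives the minimal DFA with states {r0, r1, r2, r3, r4, r5, r6, r7}, start state r0, accepting states {r3, r7} and transitions r0: a→r1, b→r1, c→r2; r1: a→r1, b→r1, c→r1; r2: a→r3, b→r4, c→r1; r3: a→r1, b→r5, c→r1; r4: a→r1, b→r5, c→r1; r5: a→r1, b→r1, c→r6; r6: a→r1, b→r7, c→r1; r7: a→r1, b→r1, c→r1.
Exploring the product automaton M1 × M2 from the start pair (r0, 0), following both machines on each input symbol, reaches 12 state pairs: (r0, 0), (r1, 2), (r2, 1), (r1, 0), (r1, 4), (r3, 1), (r4, 2), (r1, 1), (r5, 2), (r5, 4), (r6, 4), (r7, 4).
M1 accepts in {r3, r7} and M2 accepts in {0, 1, 4}. The reachable pairs whose M1-component is accepting are (r3, 1), (r7, 4); in each of them the M2-component is accepting too, so the product for L(M1) \ L(M2) (M1-component accepting, M2-component rejecting) has no reachable accepting pair and the difference is empty.
Hence every string in L(M1) is also in L(M2).

Yes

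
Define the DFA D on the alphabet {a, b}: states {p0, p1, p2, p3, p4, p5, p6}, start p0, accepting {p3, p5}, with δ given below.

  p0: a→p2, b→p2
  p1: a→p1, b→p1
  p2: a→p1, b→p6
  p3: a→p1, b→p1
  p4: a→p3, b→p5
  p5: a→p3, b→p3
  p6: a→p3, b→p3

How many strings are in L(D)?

The useful subgraph on states {p0, p2, p3, p6} is acyclic, so L(D) is finite; the longest accepting path visits 4 useful states, giving maximum string length 3.
Counting accepting paths from p0 by length: 4 of length 3. Total 4.

4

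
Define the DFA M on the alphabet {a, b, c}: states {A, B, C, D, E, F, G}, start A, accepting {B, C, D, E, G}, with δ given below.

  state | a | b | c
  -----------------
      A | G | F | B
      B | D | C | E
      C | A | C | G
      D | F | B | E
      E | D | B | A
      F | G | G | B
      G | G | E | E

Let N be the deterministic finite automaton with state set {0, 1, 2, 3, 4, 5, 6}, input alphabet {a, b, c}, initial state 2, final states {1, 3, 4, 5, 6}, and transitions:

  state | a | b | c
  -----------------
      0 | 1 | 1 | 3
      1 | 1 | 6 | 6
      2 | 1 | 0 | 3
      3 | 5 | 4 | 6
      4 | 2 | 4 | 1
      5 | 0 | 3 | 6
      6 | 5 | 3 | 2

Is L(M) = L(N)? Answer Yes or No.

Yes

Exploring the product automaton M × N from the start pair (A, 2), following both machines on each input symbol, reaches 7 state pairs: (A, 2), (G, 1), (F, 0), (B, 3), (E, 6), (D, 5), (C, 4).
M accepts in {B, C, D, E, G} and N accepts in {1, 3, 4, 5, 6}. In every reachable pair the two components are either both accepting — (G, 1), (B, 3), (E, 6), (D, 5), (C, 4) — or both non-accepting, so no string is accepted by exactly one of the machines: L(M) \ L(N) and L(N) \ L(M) are both empty.
Hence every string is accepted by M iff it is accepted by N, and the two languages coincide.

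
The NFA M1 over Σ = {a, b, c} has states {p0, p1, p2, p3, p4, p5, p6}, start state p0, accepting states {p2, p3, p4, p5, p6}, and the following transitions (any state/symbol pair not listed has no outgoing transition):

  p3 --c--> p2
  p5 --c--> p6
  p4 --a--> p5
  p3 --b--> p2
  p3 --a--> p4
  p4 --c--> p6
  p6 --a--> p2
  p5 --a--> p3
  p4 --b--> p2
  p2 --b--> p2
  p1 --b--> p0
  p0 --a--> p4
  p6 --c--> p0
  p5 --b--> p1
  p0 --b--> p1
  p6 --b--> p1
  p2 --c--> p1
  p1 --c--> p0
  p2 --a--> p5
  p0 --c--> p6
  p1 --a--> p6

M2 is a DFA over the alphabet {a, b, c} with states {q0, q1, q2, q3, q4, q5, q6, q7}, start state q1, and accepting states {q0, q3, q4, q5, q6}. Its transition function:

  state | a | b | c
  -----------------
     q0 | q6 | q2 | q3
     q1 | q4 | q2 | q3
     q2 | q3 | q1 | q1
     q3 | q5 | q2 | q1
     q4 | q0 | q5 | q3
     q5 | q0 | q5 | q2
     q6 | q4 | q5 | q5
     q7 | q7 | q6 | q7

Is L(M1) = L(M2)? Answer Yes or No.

Yes

Exploring the product automaton M1 × M2 from the start pair (p0, q1), following both machines on each input symbol, reaches 7 state pairs: (p0, q1), (p4, q4), (p1, q2), (p6, q3), (p5, q0), (p2, q5), (p3, q6).
M1 accepts in {p2, p3, p4, p5, p6} and M2 accepts in {q0, q3, q4, q5, q6}. In every reachable pair the two components are either both accepting — (p4, q4), (p6, q3), (p5, q0), (p2, q5), (p3, q6) — or both non-accepting, so no string is accepted by exactly one of the machines: L(M1) \ L(M2) and L(M2) \ L(M1) are both empty.
Hence every string is accepted by M1 iff it is accepted by M2, and the two languages coincide.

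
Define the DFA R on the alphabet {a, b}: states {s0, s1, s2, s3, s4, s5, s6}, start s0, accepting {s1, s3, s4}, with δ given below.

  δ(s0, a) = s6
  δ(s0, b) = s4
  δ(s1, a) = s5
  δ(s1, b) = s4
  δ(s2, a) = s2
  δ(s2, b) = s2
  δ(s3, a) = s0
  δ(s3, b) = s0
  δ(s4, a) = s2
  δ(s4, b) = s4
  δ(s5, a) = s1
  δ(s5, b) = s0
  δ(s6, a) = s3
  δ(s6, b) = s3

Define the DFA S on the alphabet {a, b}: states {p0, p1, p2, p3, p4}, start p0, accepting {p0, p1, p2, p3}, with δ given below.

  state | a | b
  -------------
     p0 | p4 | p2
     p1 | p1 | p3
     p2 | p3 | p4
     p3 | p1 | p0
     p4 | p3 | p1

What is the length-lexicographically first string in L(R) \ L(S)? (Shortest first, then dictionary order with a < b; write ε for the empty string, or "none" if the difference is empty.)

bb

The string bb is accepted by R but not by S.
No shorter string lies in the difference, and bb is the lexicographically first length-2 string in L(R) \ L(S).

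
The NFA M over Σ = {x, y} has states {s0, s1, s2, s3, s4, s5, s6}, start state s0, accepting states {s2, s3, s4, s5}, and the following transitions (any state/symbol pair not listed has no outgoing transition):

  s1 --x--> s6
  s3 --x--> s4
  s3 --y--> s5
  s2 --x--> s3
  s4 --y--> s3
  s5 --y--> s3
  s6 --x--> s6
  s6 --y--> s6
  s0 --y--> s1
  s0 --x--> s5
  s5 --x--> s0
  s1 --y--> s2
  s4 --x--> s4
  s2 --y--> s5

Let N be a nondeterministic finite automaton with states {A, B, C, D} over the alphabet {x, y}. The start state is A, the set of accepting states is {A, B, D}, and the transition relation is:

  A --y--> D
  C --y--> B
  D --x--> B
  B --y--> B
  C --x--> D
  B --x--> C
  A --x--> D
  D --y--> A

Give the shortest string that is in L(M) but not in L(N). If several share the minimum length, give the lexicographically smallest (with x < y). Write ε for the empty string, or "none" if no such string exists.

The string xxx is accepted by M but not by N.
No shorter string lies in the difference, and xxx is the lexicographically first length-3 string in L(M) \ L(N).

xxx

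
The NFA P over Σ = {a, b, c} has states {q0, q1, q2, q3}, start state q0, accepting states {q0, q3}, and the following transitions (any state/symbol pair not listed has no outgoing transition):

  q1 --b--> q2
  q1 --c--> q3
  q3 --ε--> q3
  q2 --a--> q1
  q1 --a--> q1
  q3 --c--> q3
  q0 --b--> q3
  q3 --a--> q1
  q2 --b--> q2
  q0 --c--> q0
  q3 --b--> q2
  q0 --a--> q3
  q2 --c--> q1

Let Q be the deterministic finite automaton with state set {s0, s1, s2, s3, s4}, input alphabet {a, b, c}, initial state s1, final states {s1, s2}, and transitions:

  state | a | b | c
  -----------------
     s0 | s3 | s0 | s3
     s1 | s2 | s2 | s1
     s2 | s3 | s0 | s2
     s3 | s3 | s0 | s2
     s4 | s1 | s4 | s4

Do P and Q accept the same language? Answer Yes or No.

Exploring the product automaton P × Q from the start pair (q0, s1), following both machines on each input symbol, reaches 4 state pairs: (q0, s1), (q3, s2), (q1, s3), (q2, s0).
P accepts in {q0, q3} and Q accepts in {s1, s2}. In every reachable pair the two components are either both accepting — (q0, s1), (q3, s2) — or both non-accepting, so no string is accepted by exactly one of the machines: L(P) \ L(Q) and L(Q) \ L(P) are both empty.
Hence every string is accepted by P iff it is accepted by Q, and the two languages coincide.

Yes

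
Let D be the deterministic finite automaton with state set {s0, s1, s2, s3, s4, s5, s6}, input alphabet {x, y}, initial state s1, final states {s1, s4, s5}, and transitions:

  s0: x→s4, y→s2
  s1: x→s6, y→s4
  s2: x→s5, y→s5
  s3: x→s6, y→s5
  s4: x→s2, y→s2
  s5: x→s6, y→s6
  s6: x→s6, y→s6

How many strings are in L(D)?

6

The useful subgraph on states {s1, s2, s4, s5} is acyclic, so L(D) is finite; the longest accepting path visits 4 useful states, giving maximum string length 3.
Counting accepting paths from s1 by length: 1 of length 0, 1 of length 1, 4 of length 3. Total 6.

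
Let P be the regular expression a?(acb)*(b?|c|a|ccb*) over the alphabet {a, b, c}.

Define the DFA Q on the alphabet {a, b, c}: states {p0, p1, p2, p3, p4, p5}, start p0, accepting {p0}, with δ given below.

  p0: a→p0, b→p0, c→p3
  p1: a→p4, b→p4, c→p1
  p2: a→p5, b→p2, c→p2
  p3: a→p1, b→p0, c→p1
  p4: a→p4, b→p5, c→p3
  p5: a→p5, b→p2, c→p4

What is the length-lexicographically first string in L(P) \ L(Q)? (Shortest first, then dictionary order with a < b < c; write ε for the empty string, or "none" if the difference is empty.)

The string c is accepted by P but not by Q.
No shorter string lies in the difference, and c is the lexicographically first length-1 string in L(P) \ L(Q).

c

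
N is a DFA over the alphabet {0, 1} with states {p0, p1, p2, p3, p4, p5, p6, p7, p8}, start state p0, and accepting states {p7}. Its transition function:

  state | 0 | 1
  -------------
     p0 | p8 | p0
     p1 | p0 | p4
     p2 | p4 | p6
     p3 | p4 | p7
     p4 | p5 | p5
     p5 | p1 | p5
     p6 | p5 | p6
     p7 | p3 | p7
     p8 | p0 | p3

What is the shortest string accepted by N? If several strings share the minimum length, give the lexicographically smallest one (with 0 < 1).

A breadth-first search from p0 reaches an accepting state first via the path p0 → p8 → p3 → p7 on input 011.
No string of length < 3 is accepted (BFS exhausts all shorter strings without reaching an accepting state), and 011 is the lexicographically least accepting string of length 3.

011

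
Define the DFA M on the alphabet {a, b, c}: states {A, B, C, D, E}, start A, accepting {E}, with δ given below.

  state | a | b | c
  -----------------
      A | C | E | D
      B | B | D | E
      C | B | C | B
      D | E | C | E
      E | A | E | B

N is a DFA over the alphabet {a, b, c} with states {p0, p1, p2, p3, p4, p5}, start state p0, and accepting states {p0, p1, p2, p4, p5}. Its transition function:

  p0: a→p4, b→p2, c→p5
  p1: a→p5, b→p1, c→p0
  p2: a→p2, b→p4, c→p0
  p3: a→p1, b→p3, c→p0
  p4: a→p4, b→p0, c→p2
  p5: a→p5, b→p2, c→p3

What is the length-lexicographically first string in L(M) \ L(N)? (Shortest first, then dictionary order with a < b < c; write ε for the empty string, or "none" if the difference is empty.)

The string cc is accepted by M but not by N.
No shorter string lies in the difference, and cc is the lexicographically first length-2 string in L(M) \ L(N).

cc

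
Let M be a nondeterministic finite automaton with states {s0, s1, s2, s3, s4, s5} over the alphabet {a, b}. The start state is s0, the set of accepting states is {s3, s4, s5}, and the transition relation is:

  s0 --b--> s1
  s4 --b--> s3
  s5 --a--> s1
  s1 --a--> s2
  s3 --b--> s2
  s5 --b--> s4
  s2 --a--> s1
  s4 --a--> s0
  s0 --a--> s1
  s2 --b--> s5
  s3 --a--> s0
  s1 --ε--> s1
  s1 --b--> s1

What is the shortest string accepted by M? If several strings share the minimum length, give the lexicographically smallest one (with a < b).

aab

A breadth-first search from s0 reaches an accepting state first via the path s0 → s1 → s2 → s5 on input aab.
No string of length < 3 is accepted (BFS exhausts all shorter strings without reaching an accepting state), and aab is the lexicographically least accepting string of length 3.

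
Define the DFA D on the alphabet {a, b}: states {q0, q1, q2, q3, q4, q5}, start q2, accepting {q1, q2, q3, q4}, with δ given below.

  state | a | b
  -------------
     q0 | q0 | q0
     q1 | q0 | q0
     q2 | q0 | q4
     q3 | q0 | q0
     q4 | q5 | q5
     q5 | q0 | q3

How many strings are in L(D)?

The useful subgraph on states {q2, q3, q4, q5} is acyclic, so L(D) is finite; the longest accepting path visits 4 useful states, giving maximum string length 3.
Counting accepting paths from q2 by length: 1 of length 0, 1 of length 1, 2 of length 3. Total 4.

4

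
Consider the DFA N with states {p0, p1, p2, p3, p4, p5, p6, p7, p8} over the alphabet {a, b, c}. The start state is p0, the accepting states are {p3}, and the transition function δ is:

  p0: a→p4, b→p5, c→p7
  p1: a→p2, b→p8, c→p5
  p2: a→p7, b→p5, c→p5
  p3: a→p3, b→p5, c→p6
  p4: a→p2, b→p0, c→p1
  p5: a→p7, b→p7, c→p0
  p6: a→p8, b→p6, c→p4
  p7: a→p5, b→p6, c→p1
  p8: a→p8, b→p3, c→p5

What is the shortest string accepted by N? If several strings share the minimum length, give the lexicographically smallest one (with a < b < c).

A breadth-first search from p0 reaches an accepting state first via the path p0 → p4 → p1 → p8 → p3 on input acbb.
No string of length < 4 is accepted (BFS exhausts all shorter strings without reaching an accepting state), and acbb is the lexicographically least accepting string of length 4.

acbb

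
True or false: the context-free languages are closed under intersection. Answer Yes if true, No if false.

No

{aⁿbⁿcᵐ : m,n≥0} and {aᵐbⁿcⁿ : m,n≥0} are both context-free, but their intersection {aⁿbⁿcⁿ : n≥0} is not (pumping lemma).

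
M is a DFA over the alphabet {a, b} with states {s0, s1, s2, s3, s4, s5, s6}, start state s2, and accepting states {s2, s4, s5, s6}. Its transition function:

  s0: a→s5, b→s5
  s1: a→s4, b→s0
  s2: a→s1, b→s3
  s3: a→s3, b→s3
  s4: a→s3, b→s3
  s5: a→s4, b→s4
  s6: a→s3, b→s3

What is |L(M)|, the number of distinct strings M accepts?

8

The useful subgraph on states {s0, s1, s2, s4, s5} is acyclic, so L(M) is finite; the longest accepting path visits 5 useful states, giving maximum string length 4.
Counting accepting paths from s2 by length: 1 of length 0, 1 of length 2, 2 of length 3, 4 of length 4. Total 8.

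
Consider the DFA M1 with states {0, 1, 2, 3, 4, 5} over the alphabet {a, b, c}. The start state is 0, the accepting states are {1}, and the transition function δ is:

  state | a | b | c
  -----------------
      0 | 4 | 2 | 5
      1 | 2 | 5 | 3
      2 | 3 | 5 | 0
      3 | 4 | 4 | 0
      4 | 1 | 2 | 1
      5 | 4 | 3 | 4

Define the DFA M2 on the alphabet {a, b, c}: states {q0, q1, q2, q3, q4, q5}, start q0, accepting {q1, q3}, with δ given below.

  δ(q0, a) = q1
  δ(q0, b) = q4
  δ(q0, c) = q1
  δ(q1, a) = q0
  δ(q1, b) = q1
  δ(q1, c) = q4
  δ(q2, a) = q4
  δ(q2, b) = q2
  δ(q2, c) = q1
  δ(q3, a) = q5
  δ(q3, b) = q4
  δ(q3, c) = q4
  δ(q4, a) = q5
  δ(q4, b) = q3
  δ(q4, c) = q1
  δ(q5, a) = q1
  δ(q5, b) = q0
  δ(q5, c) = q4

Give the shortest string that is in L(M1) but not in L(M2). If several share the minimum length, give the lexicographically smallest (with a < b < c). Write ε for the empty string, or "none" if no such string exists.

aa

The string aa is accepted by M1 but not by M2.
No shorter string lies in the difference, and aa is the lexicographically first length-2 string in L(M1) \ L(M2).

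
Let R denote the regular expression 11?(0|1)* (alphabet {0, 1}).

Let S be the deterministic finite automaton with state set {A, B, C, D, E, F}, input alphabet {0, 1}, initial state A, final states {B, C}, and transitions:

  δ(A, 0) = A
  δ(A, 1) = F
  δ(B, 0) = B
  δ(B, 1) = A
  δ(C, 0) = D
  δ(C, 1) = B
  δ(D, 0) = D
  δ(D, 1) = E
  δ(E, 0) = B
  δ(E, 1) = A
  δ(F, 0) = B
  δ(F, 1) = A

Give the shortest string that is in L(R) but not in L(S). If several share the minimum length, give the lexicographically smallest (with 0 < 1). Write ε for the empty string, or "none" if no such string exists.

1

The string 1 is accepted by R but not by S.
No shorter string lies in the difference, and 1 is the lexicographically first length-1 string in L(R) \ L(S).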